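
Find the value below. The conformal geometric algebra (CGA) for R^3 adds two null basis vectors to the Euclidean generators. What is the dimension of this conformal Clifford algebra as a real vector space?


The conformal model of R^3 uses Cl(4,1): the 3 Euclidean generators plus two extra orthogonal generators e+ (e+^2 = +1) and e- (e-^2 = -1), from which the null vectors e0, einf are built.
Number of generators m = 3 + 2 = 5.
dim Cl(p,q) = 2^m = 2^5 = 32


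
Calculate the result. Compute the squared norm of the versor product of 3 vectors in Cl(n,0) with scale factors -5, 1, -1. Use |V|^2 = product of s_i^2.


Each vector v_i has |v_i|^2 = s_i^2
Squared scales: (-5)^2 = 25, 1^2 = 1, (-1)^2 = 1
|V|^2 = 25 * 1 * 1
= 25


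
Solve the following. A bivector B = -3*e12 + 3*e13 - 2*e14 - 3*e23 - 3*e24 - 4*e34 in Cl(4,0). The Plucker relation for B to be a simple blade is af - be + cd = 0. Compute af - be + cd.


Plucker relation: af - be + cd
a*f = (-3)*(-4) = 12
b*e = 3*(-3) = -9
c*d = (-2)*(-3) = 6
af - be + cd = 12 - (-9) + 6
= 27


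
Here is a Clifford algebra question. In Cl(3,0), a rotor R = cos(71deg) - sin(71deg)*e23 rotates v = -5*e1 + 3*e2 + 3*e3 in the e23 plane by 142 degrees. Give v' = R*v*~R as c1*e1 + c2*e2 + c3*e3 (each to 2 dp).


Rotor R = cos(71deg) - sin(71deg)*e23
Rotation angle theta = 2 * 71 = 142 degrees in the e23 plane (e2 -> e3).
The component perpendicular to the plane (e1) is invariant: v'_1 = v1 = -5.00
cos(142deg) = -0.7880, sin(142deg) = 0.6157
v'_2 = v2*cos(theta) - v3*sin(theta) = 3*(-0.7880) - 3*0.6157 = -4.21
v'_3 = v2*sin(theta) + v3*cos(theta) = 3*0.6157 + 3*(-0.7880) = -0.52
v' = -5.00*e1 - 4.21*e2 - 0.52*e3


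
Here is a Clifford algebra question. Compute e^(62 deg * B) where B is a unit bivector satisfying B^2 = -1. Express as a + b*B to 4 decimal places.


For a unit bivector B with B^2 = -1, the exponential series gives
e^(theta*B) = cos(theta) + sin(theta)*B (the GA analogue of Euler's formula).
theta = 62 degrees = 1.082104 rad
cos(62 deg) = 0.4695
sin(62 deg) = 0.8829
exp(theta*B) = 0.4695 + 0.8829*B


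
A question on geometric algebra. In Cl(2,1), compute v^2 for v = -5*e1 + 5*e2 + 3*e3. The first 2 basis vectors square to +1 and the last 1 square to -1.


v^2 = sum of c_i^2 * e_i^2
Positive signature terms (e_i^2 = +1): (-5)^2 + 5^2 = 50
Negative signature terms (e_j^2 = -1): 3^2 = 9
v^2 = 50 - 9 = 41


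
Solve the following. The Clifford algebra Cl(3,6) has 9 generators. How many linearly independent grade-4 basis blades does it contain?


Number of grade-k basis blades in Cl(p,q) with n = p + q is C(n, k).
n = 3 + 6 = 9
C(9, 4) = 9! / (4! * 5!)
= 362880 / (24 * 120)
= 126


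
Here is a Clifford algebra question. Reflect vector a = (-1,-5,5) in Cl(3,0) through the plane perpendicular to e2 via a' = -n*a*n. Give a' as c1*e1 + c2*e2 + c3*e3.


Reflection formula: a' = -n*a*n, with n = e2 (unit vector, n^2 = 1).
For reflection through hyperplane perp to e2:
The component along e2 flips sign, others stay.
a = (-1, -5, 5)
a' = (-1, 5, 5)
a' = -1*e1 + 5*e2 + 5*e3


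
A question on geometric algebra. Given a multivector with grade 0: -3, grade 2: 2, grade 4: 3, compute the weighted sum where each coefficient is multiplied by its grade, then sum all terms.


Grade-weighted sum = sum of grade_k * coefficient_k
0*(-3) = 0
2*2 = 4
4*3 = 12
Total = 0 + 4 + 12 = 16


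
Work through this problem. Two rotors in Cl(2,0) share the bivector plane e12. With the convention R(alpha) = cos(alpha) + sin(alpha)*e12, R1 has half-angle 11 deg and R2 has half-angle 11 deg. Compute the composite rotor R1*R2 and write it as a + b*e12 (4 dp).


Same-plane rotors commute and their half-angles add:
R1*R2 = cos(a1 + a2) + sin(a1 + a2)*e12.
a1 + a2 = 11 + 11 = 22 deg
cos(22 deg) = 0.9272
sin(22 deg) = 0.3746
R1*R2 = 0.9272 + 0.3746*e12


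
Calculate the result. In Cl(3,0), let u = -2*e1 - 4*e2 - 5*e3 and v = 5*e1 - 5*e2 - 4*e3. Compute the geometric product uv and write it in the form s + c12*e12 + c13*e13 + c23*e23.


In Cl(3,0): e_i^2 = 1, e_ie_j = -e_je_i for i != j.
Scalar part = u . v = (-2)*5 + (-4)*(-5) + (-5)*(-4)
= -10 + 20 + 20 = 30
e12 coeff = (-2)*(-5) - (-4)*5 = 10 - (-20) = 30
e13 coeff = (-2)*(-4) - (-5)*5 = 8 - (-25) = 33
e23 coeff = (-4)*(-4) - (-5)*(-5) = 16 - 25 = -9
uv = 30 + 30*e12 + 33*e13 - 9*e23


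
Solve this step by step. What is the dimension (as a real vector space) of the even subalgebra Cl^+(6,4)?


Even subalgebra dimension = 2^(n-1)
n = 6 + 4 = 10
2^(10 - 1) = 2^9 = 512
Verification: sum of C(10,k) for even k = 1 + 45 + 210 + 210 + 45 + 1 = 512
Result = 512


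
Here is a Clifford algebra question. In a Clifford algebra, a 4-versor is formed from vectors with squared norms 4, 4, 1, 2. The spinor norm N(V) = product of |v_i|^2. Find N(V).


Spinor norm N(V) = |v1|^2 * |v2|^2 * ... * |v4|^2
= 4 * 4 * 1 * 2
Running product: 4, 16, 16, 32
N(V) = 32


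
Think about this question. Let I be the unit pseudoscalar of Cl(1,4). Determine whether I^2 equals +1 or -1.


The pseudoscalar I = e1...e_n (product of all n generators) of Cl(p,q) satisfies I^2 = (-1)^(q + n(n-1)/2).
p = 1, q = 4, n = p + q = 5
n(n-1)/2 = 5 * 4 / 2 = 10
Exponent = q + n(n-1)/2 = 4 + 10 = 14
I^2 = (-1)^14 = +1


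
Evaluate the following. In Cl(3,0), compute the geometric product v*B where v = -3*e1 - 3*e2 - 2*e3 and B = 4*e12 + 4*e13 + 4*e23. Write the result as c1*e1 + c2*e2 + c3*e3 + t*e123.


vB has grade-1 (vector) and grade-3 (trivector) parts: vB = (v _| B) + (v ^ B).
Vector part <vB>_1:
  e1: -v2*b12 - v3*b13 = -(-3)*(4) - (-2)*(4) = 20
  e2: v1*b12 - v3*b23 = (-3)*(4) - (-2)*(4) = -4
  e3: v1*b13 + v2*b23 = (-3)*(4) + (-3)*(4) = -24
Trivector part <vB>_3:
  e123: v1*b23 - v2*b13 + v3*b12 = (-3)*(4) - (-3)*(4) + (-2)*(4) = -8
vB = 20*e1 - 4*e2 - 24*e3 - 8*e123


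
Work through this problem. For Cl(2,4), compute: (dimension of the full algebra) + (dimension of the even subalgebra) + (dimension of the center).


n = 2 + 4 = 6
Total dim = 2^6 = 64
Even subalgebra dim = 2^5 = 32
n is even, so center dim = 1
Sum = 64 + 32 + 1 = 97


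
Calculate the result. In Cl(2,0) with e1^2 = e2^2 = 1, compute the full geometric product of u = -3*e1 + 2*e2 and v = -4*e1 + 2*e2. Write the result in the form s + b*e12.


Expand: (-3*e1 + 2*e2)(-4*e1 + 2*e2)
= (-3)*(-4)*e1e1 + (-3)*2*e1e2 + 2*(-4)*e2e1 + 2*2*e2e2
Using e1^2 = e2^2 = 1, e2e1 = -e1e2:
Scalar part s = (-3)*(-4) + 2*2 = 12 + 4 = 16
Bivector part b = (-3)*2 - 2*(-4) = -6 - (-8) = 2
uv = 16 + 2*e12


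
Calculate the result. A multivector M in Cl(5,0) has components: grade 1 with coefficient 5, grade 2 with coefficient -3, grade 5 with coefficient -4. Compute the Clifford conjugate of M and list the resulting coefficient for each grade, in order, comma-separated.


Clifford conjugate sign for grade k: (-1)^(k(k+1)/2)
Grade 1: (-1)^(1*2/2) = (-1)^1 = -1, coeff 5 -> -5
Grade 2: (-1)^(2*3/2) = (-1)^3 = -1, coeff -3 -> 3
Grade 5: (-1)^(5*6/2) = (-1)^15 = -1, coeff -4 -> 4
Conjugated coefficients: -5, 3, 4


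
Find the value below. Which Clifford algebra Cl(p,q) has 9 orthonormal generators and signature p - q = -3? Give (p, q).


We need p + q = 9 and p - q = -3.
Adding: 2p = 9 + (-3) = 6, so p = 3.
Then q = 9 - 3 = 6.
(p, q) = (3, 6)


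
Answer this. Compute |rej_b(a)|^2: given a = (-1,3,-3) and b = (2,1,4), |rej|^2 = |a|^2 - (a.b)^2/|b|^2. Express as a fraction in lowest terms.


|a|^2 = (-1)^2 + 3^2 + (-3)^2 = 19
|b|^2 = 2^2 + 1^2 + 4^2 = 21
a . b = (-1)*2 + 3*1 + (-3)*4 = -11
(a.b)^2 = (-11)^2 = 121
|rej|^2 = 19 - 121/21
= (399 - 121)/21
= 278/21
In lowest terms: 278/21


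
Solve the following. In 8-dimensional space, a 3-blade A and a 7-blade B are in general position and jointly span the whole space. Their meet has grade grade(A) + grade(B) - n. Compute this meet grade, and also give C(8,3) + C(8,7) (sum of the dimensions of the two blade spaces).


Meet grade = grade(A) + grade(B) - n
= 3 + 7 - 8 = 2
C(8,3) = 56
C(8,7) = 8
dim_A + dim_B = 56 + 8 = 64


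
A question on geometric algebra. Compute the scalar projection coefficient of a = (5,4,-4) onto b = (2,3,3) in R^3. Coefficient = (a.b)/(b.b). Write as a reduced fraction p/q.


Projection coefficient = (a . b) / (b . b)
a . b = 5*2 + 4*3 + (-4)*3
= 10 + 12 + (-12) = 10
b . b = 2^2 + 3^2 + 3^2
= 4 + 9 + 9 = 22
Coefficient = 10/22
In lowest terms: 5/11


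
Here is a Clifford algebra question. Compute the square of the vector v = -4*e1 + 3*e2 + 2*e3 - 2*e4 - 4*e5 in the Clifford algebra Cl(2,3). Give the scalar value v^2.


v^2 = sum of c_i^2 * e_i^2
Positive signature terms (e_i^2 = +1): (-4)^2 + 3^2 = 25
Negative signature terms (e_j^2 = -1): 2^2 + (-2)^2 + (-4)^2 = 24
v^2 = 25 - 24 = 1


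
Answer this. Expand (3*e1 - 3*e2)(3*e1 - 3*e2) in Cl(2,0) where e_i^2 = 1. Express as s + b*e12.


Expand: (3*e1 - 3*e2)(3*e1 - 3*e2)
= 3*3*e1e1 + 3*(-3)*e1e2 + (-3)*3*e2e1 + (-3)*(-3)*e2e2
Using e1^2 = e2^2 = 1, e2e1 = -e1e2:
Scalar part s = 3*3 + (-3)*(-3) = 9 + 9 = 18
Bivector part b = 3*(-3) - (-3)*3 = -9 - (-9) = 0
uv = 18 + 0*e12


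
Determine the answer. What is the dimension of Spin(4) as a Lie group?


Spin(n) double-covers SO(n); both have Lie algebra so(n) of dimension n(n-1)/2.
n = 4
n(n-1) = 4 * 3 = 12
dim Spin(4) = 12/2 = 6


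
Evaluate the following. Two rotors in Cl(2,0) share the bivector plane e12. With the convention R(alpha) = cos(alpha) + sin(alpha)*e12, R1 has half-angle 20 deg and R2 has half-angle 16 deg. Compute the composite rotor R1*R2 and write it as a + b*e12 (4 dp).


Same-plane rotors commute and their half-angles add:
R1*R2 = cos(a1 + a2) + sin(a1 + a2)*e12.
a1 + a2 = 20 + 16 = 36 deg
cos(36 deg) = 0.8090
sin(36 deg) = 0.5878
R1*R2 = 0.8090 + 0.5878*e12


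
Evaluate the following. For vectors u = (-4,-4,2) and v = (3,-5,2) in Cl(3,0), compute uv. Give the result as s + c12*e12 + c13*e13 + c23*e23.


In Cl(3,0): e_i^2 = 1, e_ie_j = -e_je_i for i != j.
Scalar part = u . v = (-4)*3 + (-4)*(-5) + 2*2
= -12 + 20 + 4 = 12
e12 coeff = (-4)*(-5) - (-4)*3 = 20 - (-12) = 32
e13 coeff = (-4)*2 - 2*3 = -8 - 6 = -14
e23 coeff = (-4)*2 - 2*(-5) = -8 - (-10) = 2
uv = 12 + 32*e12 - 14*e13 + 2*e23


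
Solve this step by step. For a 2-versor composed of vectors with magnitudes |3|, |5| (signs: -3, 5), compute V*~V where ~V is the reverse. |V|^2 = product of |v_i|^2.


Each vector v_i has |v_i|^2 = s_i^2
Squared scales: (-3)^2 = 9, 5^2 = 25
|V|^2 = 9 * 25
= 225


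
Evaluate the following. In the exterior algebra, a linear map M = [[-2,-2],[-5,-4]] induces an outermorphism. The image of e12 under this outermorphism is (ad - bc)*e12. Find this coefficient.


The outermorphism of a linear map f sends e1^e2 to f(e1)^f(e2).
f(e1) = -2*e1 - 5*e2
f(e2) = -2*e1 - 4*e2
f(e1) ^ f(e2) = (-2*e1 - 5*e2) ^ (-2*e1 - 4*e2)
= (-2)*(-4)*e12 + (-5)*(-2)*e21
= (8 - 10)*e12
= -2*e12
Coefficient = -2


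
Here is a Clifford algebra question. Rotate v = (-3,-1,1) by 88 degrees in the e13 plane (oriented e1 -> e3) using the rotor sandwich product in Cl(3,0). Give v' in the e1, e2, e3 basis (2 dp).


Rotor R = cos(44deg) - sin(44deg)*e13
Rotation angle theta = 2 * 44 = 88 degrees in the e13 plane (e1 -> e3).
The component perpendicular to the plane (e2) is invariant: v'_2 = v2 = -1.00
cos(88deg) = 0.0349, sin(88deg) = 0.9994
v'_1 = v1*cos(theta) - v3*sin(theta) = -3*0.0349 - 1*0.9994 = -1.10
v'_3 = v1*sin(theta) + v3*cos(theta) = -3*0.9994 + 1*0.0349 = -2.96
v' = -1.10*e1 - 1.00*e2 - 2.96*e3


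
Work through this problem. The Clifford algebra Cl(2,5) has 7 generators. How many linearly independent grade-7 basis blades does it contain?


Number of grade-k basis blades in Cl(p,q) with n = p + q is C(n, k).
n = 2 + 5 = 7
C(7, 7) = 7! / (7! * 0!)
= 5040 / (5040 * 1)
= 1


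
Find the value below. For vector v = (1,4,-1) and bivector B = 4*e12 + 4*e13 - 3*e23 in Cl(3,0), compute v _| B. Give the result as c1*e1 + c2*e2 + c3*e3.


Left contraction v _| B = <vB>_1 (grade-1 part of the geometric product vB).
Using e1_|e12 = e2, e2_|e12 = -e1, e1_|e13 = e3, e3_|e13 = -e1, e2_|e23 = e3, e3_|e23 = -e2:
e1 coeff: -v2*b12 - v3*b13 = -(4)*(4) - (-1)*(4) = -12
e2 coeff: v1*b12 - v3*b23 = (1)*(4) - (-1)*(-3) = 1
e3 coeff: v1*b13 + v2*b23 = (1)*(4) + (4)*(-3) = -8
v _| B = -12*e1 + 1*e2 - 8*e3


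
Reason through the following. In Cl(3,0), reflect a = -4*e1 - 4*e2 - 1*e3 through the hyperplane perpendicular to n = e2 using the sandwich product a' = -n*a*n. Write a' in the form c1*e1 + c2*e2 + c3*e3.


Reflection formula: a' = -n*a*n, with n = e2 (unit vector, n^2 = 1).
For reflection through hyperplane perp to e2:
The component along e2 flips sign, others stay.
a = (-4, -4, -1)
a' = (-4, 4, -1)
a' = -4*e1 + 4*e2 - 1*e3


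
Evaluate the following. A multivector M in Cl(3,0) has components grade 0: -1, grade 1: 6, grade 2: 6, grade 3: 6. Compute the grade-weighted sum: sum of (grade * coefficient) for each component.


Grade-weighted sum = sum of grade_k * coefficient_k
0*(-1) = 0
1*6 = 6
2*6 = 12
3*6 = 18
Total = 0 + 6 + 12 + 18 = 36


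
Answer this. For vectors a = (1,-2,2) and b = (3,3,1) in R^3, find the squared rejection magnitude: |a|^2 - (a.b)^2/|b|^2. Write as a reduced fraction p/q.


|a|^2 = 1^2 + (-2)^2 + 2^2 = 9
|b|^2 = 3^2 + 3^2 + 1^2 = 19
a . b = 1*3 + (-2)*3 + 2*1 = -1
(a.b)^2 = (-1)^2 = 1
|rej|^2 = 9 - 1/19
= (171 - 1)/19
= 170/19
In lowest terms: 170/19


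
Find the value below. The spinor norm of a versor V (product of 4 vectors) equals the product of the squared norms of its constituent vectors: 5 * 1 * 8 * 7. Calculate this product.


Spinor norm N(V) = |v1|^2 * |v2|^2 * ... * |v4|^2
= 5 * 1 * 8 * 7
Running product: 5, 5, 40, 280
N(V) = 280


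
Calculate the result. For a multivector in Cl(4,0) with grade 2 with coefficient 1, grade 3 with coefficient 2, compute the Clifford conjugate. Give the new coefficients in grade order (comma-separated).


Clifford conjugate sign for grade k: (-1)^(k(k+1)/2)
Grade 2: (-1)^(2*3/2) = (-1)^3 = -1, coeff 1 -> -1
Grade 3: (-1)^(3*4/2) = (-1)^6 = 1, coeff 2 -> 2
Conjugated coefficients: -1, 2


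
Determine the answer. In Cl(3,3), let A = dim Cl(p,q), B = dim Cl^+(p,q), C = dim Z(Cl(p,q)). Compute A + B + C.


n = 3 + 3 = 6
Total dim = 2^6 = 64
Even subalgebra dim = 2^5 = 32
n is even, so center dim = 1
Sum = 64 + 32 + 1 = 97


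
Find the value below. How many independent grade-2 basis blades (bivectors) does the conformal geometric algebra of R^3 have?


The conformal model of R^3 uses Cl(4,1) with m = 3 + 2 = 5 generators.
Number of grade-2 blades = C(m, 2) = C(5, 2)
= 5*4/2 = 10


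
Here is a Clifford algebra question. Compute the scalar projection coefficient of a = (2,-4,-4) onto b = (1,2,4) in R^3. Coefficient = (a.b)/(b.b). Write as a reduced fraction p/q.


Projection coefficient = (a . b) / (b . b)
a . b = 2*1 + (-4)*2 + (-4)*4
= 2 + (-8) + (-16) = -22
b . b = 1^2 + 2^2 + 4^2
= 1 + 4 + 16 = 21
Coefficient = -22/21
In lowest terms: -22/21


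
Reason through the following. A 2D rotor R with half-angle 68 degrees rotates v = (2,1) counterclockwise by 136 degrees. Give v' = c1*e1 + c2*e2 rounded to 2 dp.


Rotor R = cos(68deg) - sin(68deg)*e12
Rotation angle theta = 2 * 68 = 136 degrees
v' = R*v*~R rotates v by theta.
cos(136deg) = -0.7193, sin(136deg) = 0.6947
v'_1 = 2*cos(136deg) - 1*sin(136deg)
= 2*(-0.7193) - 1*0.6947
= -2.13
v'_2 = 2*sin(136deg) + 1*cos(136deg)
= 2*0.6947 + 1*(-0.7193)
= 0.67
v' = -2.13*e1 + 0.67*e2


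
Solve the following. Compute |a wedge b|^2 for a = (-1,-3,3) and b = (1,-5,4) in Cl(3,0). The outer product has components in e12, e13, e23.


a wedge b = (a1*b2 - a2*b1)*e12 + (a1*b3 - a3*b1)*e13 + (a2*b3 - a3*b2)*e23
e12 coeff: (-1)*(-5) - (-3)*1 = 5 - (-3) = 8
e13 coeff: (-1)*4 - 3*1 = -4 - 3 = -7
e23 coeff: (-3)*4 - 3*(-5) = -12 - (-15) = 3
|a wedge b|^2 = 8^2 + (-7)^2 + 3^2
= 64 + 49 + 9
= 122


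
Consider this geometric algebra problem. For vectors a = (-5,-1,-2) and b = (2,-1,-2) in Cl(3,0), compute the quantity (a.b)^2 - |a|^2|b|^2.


a . b = (-5)*2 + (-1)*(-1) + (-2)*(-2)
= -10 + 1 + 4 = -5
|a|^2 = (-5)^2 + (-1)^2 + (-2)^2 = 30
|b|^2 = 2^2 + (-1)^2 + (-2)^2 = 9
(a.b)^2 = (-5)^2 = 25
|a|^2 * |b|^2 = 30 * 9 = 270
Result = 25 - 270 = -245


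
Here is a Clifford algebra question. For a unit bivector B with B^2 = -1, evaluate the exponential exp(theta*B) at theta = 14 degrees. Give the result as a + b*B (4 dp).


For a unit bivector B with B^2 = -1, the exponential series gives
e^(theta*B) = cos(theta) + sin(theta)*B (the GA analogue of Euler's formula).
theta = 14 degrees = 0.244346 rad
cos(14 deg) = 0.9703
sin(14 deg) = 0.2419
exp(theta*B) = 0.9703 + 0.2419*B


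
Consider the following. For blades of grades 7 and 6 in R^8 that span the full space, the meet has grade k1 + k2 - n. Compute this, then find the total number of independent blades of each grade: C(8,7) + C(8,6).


Meet grade = grade(A) + grade(B) - n
= 7 + 6 - 8 = 5
C(8,7) = 8
C(8,6) = 28
dim_A + dim_B = 8 + 28 = 36


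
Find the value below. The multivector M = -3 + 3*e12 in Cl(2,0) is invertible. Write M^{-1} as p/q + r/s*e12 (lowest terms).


M = -3 + 3*e12, where e12^2 = -1.
Since M commutes with its reverse ~M = a - b*e12, M * ~M = a^2 - b^2*e12^2 = a^2 + b^2.
So M^{-1} = ~M / (a^2 + b^2) = (a - b*e12)/(a^2 + b^2).
a^2 + b^2 = 9 + 9 = 18
Scalar part = -3/18 = -1/6
Bivector coeff = -3/18 = -1/6
M^{-1} = -1/6 - 1/6*e12


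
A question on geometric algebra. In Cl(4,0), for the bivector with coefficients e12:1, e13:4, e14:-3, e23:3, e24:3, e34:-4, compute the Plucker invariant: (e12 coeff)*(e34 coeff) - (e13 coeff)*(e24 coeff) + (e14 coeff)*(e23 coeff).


Plucker relation: af - be + cd
a*f = 1*(-4) = -4
b*e = 4*3 = 12
c*d = (-3)*3 = -9
af - be + cd = -4 - 12 + (-9)
= -25


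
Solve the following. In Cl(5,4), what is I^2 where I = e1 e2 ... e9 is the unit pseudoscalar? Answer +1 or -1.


The pseudoscalar I = e1...e_n (product of all n generators) of Cl(p,q) satisfies I^2 = (-1)^(q + n(n-1)/2).
p = 5, q = 4, n = p + q = 9
n(n-1)/2 = 9 * 8 / 2 = 36
Exponent = q + n(n-1)/2 = 4 + 36 = 40
I^2 = (-1)^40 = +1


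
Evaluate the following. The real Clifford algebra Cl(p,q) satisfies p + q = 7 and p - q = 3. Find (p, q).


We need p + q = 7 and p - q = 3.
Adding: 2p = 7 + 3 = 10, so p = 5.
Then q = 7 - 5 = 2.
(p, q) = (5, 2)


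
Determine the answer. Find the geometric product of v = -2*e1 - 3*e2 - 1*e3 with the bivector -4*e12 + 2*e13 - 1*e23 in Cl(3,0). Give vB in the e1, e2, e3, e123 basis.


vB has grade-1 (vector) and grade-3 (trivector) parts: vB = (v _| B) + (v ^ B).
Vector part <vB>_1:
  e1: -v2*b12 - v3*b13 = -(-3)*(-4) - (-1)*(2) = -10
  e2: v1*b12 - v3*b23 = (-2)*(-4) - (-1)*(-1) = 7
  e3: v1*b13 + v2*b23 = (-2)*(2) + (-3)*(-1) = -1
Trivector part <vB>_3:
  e123: v1*b23 - v2*b13 + v3*b12 = (-2)*(-1) - (-3)*(2) + (-1)*(-4) = 12
vB = -10*e1 + 7*e2 - 1*e3 + 12*e123


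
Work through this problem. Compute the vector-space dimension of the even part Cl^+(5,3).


Even subalgebra dimension = 2^(n-1)
n = 5 + 3 = 8
2^(8 - 1) = 2^7 = 128
Verification: sum of C(8,k) for even k = 1 + 28 + 70 + 28 + 1 = 128
Result = 128


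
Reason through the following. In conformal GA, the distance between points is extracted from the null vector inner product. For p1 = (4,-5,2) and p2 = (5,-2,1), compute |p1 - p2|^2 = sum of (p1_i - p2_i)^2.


p1 - p2 = (-1, -3, 1)
|p1 - p2|^2 = (-1)^2 + (-3)^2 + 1^2
= 1 + 9 + 1
= 11


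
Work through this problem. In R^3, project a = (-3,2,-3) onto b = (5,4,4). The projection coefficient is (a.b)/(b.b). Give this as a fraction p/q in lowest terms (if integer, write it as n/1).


Projection coefficient = (a . b) / (b . b)
a . b = (-3)*5 + 2*4 + (-3)*4
= -15 + 8 + (-12) = -19
b . b = 5^2 + 4^2 + 4^2
= 25 + 16 + 16 = 57
Coefficient = -19/57
In lowest terms: -1/3


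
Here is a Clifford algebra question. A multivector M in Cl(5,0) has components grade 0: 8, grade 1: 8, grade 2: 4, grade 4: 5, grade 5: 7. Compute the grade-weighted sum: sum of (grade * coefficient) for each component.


Grade-weighted sum = sum of grade_k * coefficient_k
0*8 = 0
1*8 = 8
2*4 = 8
4*5 = 20
5*7 = 35
Total = 0 + 8 + 8 + 20 + 35 = 71


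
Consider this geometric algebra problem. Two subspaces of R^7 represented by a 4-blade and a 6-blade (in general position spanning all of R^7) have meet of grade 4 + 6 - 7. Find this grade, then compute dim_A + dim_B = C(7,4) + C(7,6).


Meet grade = grade(A) + grade(B) - n
= 4 + 6 - 7 = 3
C(7,4) = 35
C(7,6) = 7
dim_A + dim_B = 35 + 7 = 42


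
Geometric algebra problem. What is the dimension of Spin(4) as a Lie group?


Spin(n) double-covers SO(n); both have Lie algebra so(n) of dimension n(n-1)/2.
n = 4
n(n-1) = 4 * 3 = 12
dim Spin(4) = 12/2 = 6


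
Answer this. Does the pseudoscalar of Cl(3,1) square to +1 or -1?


The pseudoscalar I = e1...e_n (product of all n generators) of Cl(p,q) satisfies I^2 = (-1)^(q + n(n-1)/2).
p = 3, q = 1, n = p + q = 4
n(n-1)/2 = 4 * 3 / 2 = 6
Exponent = q + n(n-1)/2 = 1 + 6 = 7
I^2 = (-1)^7 = -1


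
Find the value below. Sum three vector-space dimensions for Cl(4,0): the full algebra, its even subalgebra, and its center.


n = 4 + 0 = 4
Total dim = 2^4 = 16
Even subalgebra dim = 2^3 = 8
n is even, so center dim = 1
Sum = 16 + 8 + 1 = 25


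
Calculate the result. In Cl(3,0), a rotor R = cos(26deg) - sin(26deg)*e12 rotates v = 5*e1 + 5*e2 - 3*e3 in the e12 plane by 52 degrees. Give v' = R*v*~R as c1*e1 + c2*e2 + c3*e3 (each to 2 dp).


Rotor R = cos(26deg) - sin(26deg)*e12
Rotation angle theta = 2 * 26 = 52 degrees in the e12 plane (e1 -> e2).
The component perpendicular to the plane (e3) is invariant: v'_3 = v3 = -3.00
cos(52deg) = 0.6157, sin(52deg) = 0.7880
v'_1 = v1*cos(theta) - v2*sin(theta) = 5*0.6157 - 5*0.7880 = -0.86
v'_2 = v1*sin(theta) + v2*cos(theta) = 5*0.7880 + 5*0.6157 = 7.02
v' = -0.86*e1 + 7.02*e2 - 3.00*e3


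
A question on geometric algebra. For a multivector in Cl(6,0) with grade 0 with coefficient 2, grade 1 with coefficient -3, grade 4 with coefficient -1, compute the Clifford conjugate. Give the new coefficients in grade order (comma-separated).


Clifford conjugate sign for grade k: (-1)^(k(k+1)/2)
Grade 0: (-1)^(0*1/2) = (-1)^0 = 1, coeff 2 -> 2
Grade 1: (-1)^(1*2/2) = (-1)^1 = -1, coeff -3 -> 3
Grade 4: (-1)^(4*5/2) = (-1)^10 = 1, coeff -1 -> -1
Conjugated coefficients: 2, 3, -1


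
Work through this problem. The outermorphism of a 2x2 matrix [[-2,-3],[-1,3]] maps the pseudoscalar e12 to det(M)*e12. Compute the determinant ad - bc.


The outermorphism of a linear map f sends e1^e2 to f(e1)^f(e2).
f(e1) = -2*e1 - 1*e2
f(e2) = -3*e1 + 3*e2
f(e1) ^ f(e2) = (-2*e1 - 1*e2) ^ (-3*e1 + 3*e2)
= (-2)*3*e12 + (-1)*(-3)*e21
= (-6 - 3)*e12
= -9*e12
Coefficient = -9


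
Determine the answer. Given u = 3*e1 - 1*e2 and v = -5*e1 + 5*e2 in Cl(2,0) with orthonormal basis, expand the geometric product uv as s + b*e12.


Expand: (3*e1 - 1*e2)(-5*e1 + 5*e2)
= 3*(-5)*e1e1 + 3*5*e1e2 + (-1)*(-5)*e2e1 + (-1)*5*e2e2
Using e1^2 = e2^2 = 1, e2e1 = -e1e2:
Scalar part s = 3*(-5) + (-1)*5 = -15 + (-5) = -20
Bivector part b = 3*5 - (-1)*(-5) = 15 - 5 = 10
uv = -20 + 10*e12


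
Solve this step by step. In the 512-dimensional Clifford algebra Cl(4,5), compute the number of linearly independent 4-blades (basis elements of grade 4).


Number of grade-k basis blades in Cl(p,q) with n = p + q is C(n, k).
n = 4 + 5 = 9
C(9, 4) = 9! / (4! * 5!)
= 362880 / (24 * 120)
= 126


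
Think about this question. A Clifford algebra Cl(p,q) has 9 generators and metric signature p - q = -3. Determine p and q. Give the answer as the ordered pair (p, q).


We need p + q = 9 and p - q = -3.
Adding: 2p = 9 + (-3) = 6, so p = 3.
Then q = 9 - 3 = 6.
(p, q) = (3, 6)


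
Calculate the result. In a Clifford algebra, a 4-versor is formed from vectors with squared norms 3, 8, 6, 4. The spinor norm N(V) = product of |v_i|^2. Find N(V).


Spinor norm N(V) = |v1|^2 * |v2|^2 * ... * |v4|^2
= 3 * 8 * 6 * 4
Running product: 3, 24, 144, 576
N(V) = 576


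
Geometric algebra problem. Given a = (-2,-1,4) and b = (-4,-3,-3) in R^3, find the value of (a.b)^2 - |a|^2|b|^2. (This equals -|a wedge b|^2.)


a . b = (-2)*(-4) + (-1)*(-3) + 4*(-3)
= 8 + 3 + (-12) = -1
|a|^2 = (-2)^2 + (-1)^2 + 4^2 = 21
|b|^2 = (-4)^2 + (-3)^2 + (-3)^2 = 34
(a.b)^2 = (-1)^2 = 1
|a|^2 * |b|^2 = 21 * 34 = 714
Result = 1 - 714 = -713


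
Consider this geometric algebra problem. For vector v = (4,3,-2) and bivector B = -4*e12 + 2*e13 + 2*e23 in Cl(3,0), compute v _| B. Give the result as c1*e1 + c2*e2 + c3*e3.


Left contraction v _| B = <vB>_1 (grade-1 part of the geometric product vB).
Using e1_|e12 = e2, e2_|e12 = -e1, e1_|e13 = e3, e3_|e13 = -e1, e2_|e23 = e3, e3_|e23 = -e2:
e1 coeff: -v2*b12 - v3*b13 = -(3)*(-4) - (-2)*(2) = 16
e2 coeff: v1*b12 - v3*b23 = (4)*(-4) - (-2)*(2) = -12
e3 coeff: v1*b13 + v2*b23 = (4)*(2) + (3)*(2) = 14
v _| B = 16*e1 - 12*e2 + 14*e3


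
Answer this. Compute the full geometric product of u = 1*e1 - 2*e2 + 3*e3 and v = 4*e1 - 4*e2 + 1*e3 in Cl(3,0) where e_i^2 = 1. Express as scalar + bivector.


In Cl(3,0): e_i^2 = 1, e_ie_j = -e_je_i for i != j.
Scalar part = u . v = 1*4 + (-2)*(-4) + 3*1
= 4 + 8 + 3 = 15
e12 coeff = 1*(-4) - (-2)*4 = -4 - (-8) = 4
e13 coeff = 1*1 - 3*4 = 1 - 12 = -11
e23 coeff = (-2)*1 - 3*(-4) = -2 - (-12) = 10
uv = 15 + 4*e12 - 11*e13 + 10*e23


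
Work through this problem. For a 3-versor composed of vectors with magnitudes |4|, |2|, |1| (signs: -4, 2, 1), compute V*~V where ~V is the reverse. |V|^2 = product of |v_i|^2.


Each vector v_i has |v_i|^2 = s_i^2
Squared scales: (-4)^2 = 16, 2^2 = 4, 1^2 = 1
|V|^2 = 16 * 4 * 1
= 64


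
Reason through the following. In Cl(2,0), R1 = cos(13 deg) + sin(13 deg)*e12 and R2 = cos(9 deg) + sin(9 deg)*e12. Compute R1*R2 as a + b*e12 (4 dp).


Same-plane rotors commute and their half-angles add:
R1*R2 = cos(a1 + a2) + sin(a1 + a2)*e12.
a1 + a2 = 13 + 9 = 22 deg
cos(22 deg) = 0.9272
sin(22 deg) = 0.3746
R1*R2 = 0.9272 + 0.3746*e12


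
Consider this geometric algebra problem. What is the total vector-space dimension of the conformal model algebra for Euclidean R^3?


The conformal model of R^3 uses Cl(4,1): the 3 Euclidean generators plus two extra orthogonal generators e+ (e+^2 = +1) and e- (e-^2 = -1), from which the null vectors e0, einf are built.
Number of generators m = 3 + 2 = 5.
dim Cl(p,q) = 2^m = 2^5 = 32


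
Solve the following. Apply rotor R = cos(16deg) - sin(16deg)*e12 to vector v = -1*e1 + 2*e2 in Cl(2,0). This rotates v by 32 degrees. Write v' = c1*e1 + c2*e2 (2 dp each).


Rotor R = cos(16deg) - sin(16deg)*e12
Rotation angle theta = 2 * 16 = 32 degrees
v' = R*v*~R rotates v by theta.
cos(32deg) = 0.8480, sin(32deg) = 0.5299
v'_1 = -1*cos(32deg) - 2*sin(32deg)
= -1*0.8480 - 2*0.5299
= -1.91
v'_2 = -1*sin(32deg) + 2*cos(32deg)
= -1*0.5299 + 2*0.8480
= 1.17
v' = -1.91*e1 + 1.17*e2


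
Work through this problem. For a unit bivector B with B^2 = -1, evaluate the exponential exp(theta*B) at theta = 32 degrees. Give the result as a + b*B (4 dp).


For a unit bivector B with B^2 = -1, the exponential series gives
e^(theta*B) = cos(theta) + sin(theta)*B (the GA analogue of Euler's formula).
theta = 32 degrees = 0.558505 rad
cos(32 deg) = 0.8480
sin(32 deg) = 0.5299
exp(theta*B) = 0.8480 + 0.5299*B


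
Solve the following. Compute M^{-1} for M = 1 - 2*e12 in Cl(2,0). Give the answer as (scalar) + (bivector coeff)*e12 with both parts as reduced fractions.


M = 1 - 2*e12, where e12^2 = -1.
Since M commutes with its reverse ~M = a - b*e12, M * ~M = a^2 - b^2*e12^2 = a^2 + b^2.
So M^{-1} = ~M / (a^2 + b^2) = (a - b*e12)/(a^2 + b^2).
a^2 + b^2 = 1 + 4 = 5
Scalar part = 1/5 = 1/5
Bivector coeff = 2/5 = 2/5
M^{-1} = 1/5 + 2/5*e12


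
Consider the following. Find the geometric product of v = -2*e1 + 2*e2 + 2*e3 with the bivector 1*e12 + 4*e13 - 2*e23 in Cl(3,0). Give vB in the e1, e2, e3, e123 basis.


vB has grade-1 (vector) and grade-3 (trivector) parts: vB = (v _| B) + (v ^ B).
Vector part <vB>_1:
  e1: -v2*b12 - v3*b13 = -(2)*(1) - (2)*(4) = -10
  e2: v1*b12 - v3*b23 = (-2)*(1) - (2)*(-2) = 2
  e3: v1*b13 + v2*b23 = (-2)*(4) + (2)*(-2) = -12
Trivector part <vB>_3:
  e123: v1*b23 - v2*b13 + v3*b12 = (-2)*(-2) - (2)*(4) + (2)*(1) = -2
vB = -10*e1 + 2*e2 - 12*e3 - 2*e123


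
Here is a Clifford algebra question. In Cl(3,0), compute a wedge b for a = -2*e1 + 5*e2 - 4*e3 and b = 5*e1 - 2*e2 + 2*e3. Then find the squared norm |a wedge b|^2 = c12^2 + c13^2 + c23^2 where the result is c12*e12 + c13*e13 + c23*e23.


a wedge b = (a1*b2 - a2*b1)*e12 + (a1*b3 - a3*b1)*e13 + (a2*b3 - a3*b2)*e23
e12 coeff: (-2)*(-2) - 5*5 = 4 - 25 = -21
e13 coeff: (-2)*2 - (-4)*5 = -4 - (-20) = 16
e23 coeff: 5*2 - (-4)*(-2) = 10 - 8 = 2
|a wedge b|^2 = (-21)^2 + 16^2 + 2^2
= 441 + 256 + 4
= 701


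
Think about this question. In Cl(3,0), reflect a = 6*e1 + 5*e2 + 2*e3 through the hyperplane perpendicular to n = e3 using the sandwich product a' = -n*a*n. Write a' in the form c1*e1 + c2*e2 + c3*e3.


Reflection formula: a' = -n*a*n, with n = e3 (unit vector, n^2 = 1).
For reflection through hyperplane perp to e3:
The component along e3 flips sign, others stay.
a = (6, 5, 2)
a' = (6, 5, -2)
a' = 6*e1 + 5*e2 - 2*e3


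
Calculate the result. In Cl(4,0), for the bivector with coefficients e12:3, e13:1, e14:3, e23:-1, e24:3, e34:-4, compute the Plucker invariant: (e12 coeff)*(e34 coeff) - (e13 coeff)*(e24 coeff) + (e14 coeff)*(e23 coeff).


Plucker relation: af - be + cd
a*f = 3*(-4) = -12
b*e = 1*3 = 3
c*d = 3*(-1) = -3
af - be + cd = -12 - 3 + (-3)
= -18


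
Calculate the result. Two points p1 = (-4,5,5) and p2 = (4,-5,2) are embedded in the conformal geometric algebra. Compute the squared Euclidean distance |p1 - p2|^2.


p1 - p2 = (-8, 10, 3)
|p1 - p2|^2 = (-8)^2 + 10^2 + 3^2
= 64 + 100 + 9
= 173


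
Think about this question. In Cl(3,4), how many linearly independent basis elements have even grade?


Even subalgebra dimension = 2^(n-1)
n = 3 + 4 = 7
2^(7 - 1) = 2^6 = 64
Verification: sum of C(7,k) for even k = 1 + 21 + 35 + 7 = 64
Result = 64


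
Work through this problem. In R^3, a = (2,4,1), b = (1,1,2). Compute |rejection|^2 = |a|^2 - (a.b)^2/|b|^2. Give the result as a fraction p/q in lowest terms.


|a|^2 = 2^2 + 4^2 + 1^2 = 21
|b|^2 = 1^2 + 1^2 + 2^2 = 6
a . b = 2*1 + 4*1 + 1*2 = 8
(a.b)^2 = 8^2 = 64
|rej|^2 = 21 - 64/6
= (126 - 64)/6
= 62/6
In lowest terms: 31/3


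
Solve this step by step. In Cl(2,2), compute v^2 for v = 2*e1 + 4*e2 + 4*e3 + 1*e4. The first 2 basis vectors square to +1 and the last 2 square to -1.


v^2 = sum of c_i^2 * e_i^2
Positive signature terms (e_i^2 = +1): 2^2 + 4^2 = 20
Negative signature terms (e_j^2 = -1): 4^2 + 1^2 = 17
v^2 = 20 - 17 = 3


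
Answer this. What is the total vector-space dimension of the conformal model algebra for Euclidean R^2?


The conformal model of R^2 uses Cl(3,1): the 2 Euclidean generators plus two extra orthogonal generators e+ (e+^2 = +1) and e- (e-^2 = -1), from which the null vectors e0, einf are built.
Number of generators m = 2 + 2 = 4.
dim Cl(p,q) = 2^m = 2^4 = 16


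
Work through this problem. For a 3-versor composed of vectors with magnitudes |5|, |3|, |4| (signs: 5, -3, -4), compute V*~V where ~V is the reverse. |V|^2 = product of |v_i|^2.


Each vector v_i has |v_i|^2 = s_i^2
Squared scales: 5^2 = 25, (-3)^2 = 9, (-4)^2 = 16
|V|^2 = 25 * 9 * 16
= 3600


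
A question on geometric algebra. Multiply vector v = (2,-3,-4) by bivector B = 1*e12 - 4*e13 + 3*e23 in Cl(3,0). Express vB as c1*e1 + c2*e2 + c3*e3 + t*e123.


vB has grade-1 (vector) and grade-3 (trivector) parts: vB = (v _| B) + (v ^ B).
Vector part <vB>_1:
  e1: -v2*b12 - v3*b13 = -(-3)*(1) - (-4)*(-4) = -13
  e2: v1*b12 - v3*b23 = (2)*(1) - (-4)*(3) = 14
  e3: v1*b13 + v2*b23 = (2)*(-4) + (-3)*(3) = -17
Trivector part <vB>_3:
  e123: v1*b23 - v2*b13 + v3*b12 = (2)*(3) - (-3)*(-4) + (-4)*(1) = -10
vB = -13*e1 + 14*e2 - 17*e3 - 10*e123


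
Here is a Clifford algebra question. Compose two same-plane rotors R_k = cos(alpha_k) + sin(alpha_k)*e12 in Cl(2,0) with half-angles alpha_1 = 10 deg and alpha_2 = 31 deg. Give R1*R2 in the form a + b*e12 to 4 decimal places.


Same-plane rotors commute and their half-angles add:
R1*R2 = cos(a1 + a2) + sin(a1 + a2)*e12.
a1 + a2 = 10 + 31 = 41 deg
cos(41 deg) = 0.7547
sin(41 deg) = 0.6561
R1*R2 = 0.7547 + 0.6561*e12


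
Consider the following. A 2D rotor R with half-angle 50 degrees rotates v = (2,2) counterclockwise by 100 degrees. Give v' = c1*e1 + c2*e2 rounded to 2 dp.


Rotor R = cos(50deg) - sin(50deg)*e12
Rotation angle theta = 2 * 50 = 100 degrees
v' = R*v*~R rotates v by theta.
cos(100deg) = -0.1736, sin(100deg) = 0.9848
v'_1 = 2*cos(100deg) - 2*sin(100deg)
= 2*(-0.1736) - 2*0.9848
= -2.32
v'_2 = 2*sin(100deg) + 2*cos(100deg)
= 2*0.9848 + 2*(-0.1736)
= 1.62
v' = -2.32*e1 + 1.62*e2


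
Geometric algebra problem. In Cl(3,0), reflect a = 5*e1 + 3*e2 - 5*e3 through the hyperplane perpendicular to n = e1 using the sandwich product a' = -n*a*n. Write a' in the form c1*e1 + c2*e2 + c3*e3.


Reflection formula: a' = -n*a*n, with n = e1 (unit vector, n^2 = 1).
For reflection through hyperplane perp to e1:
The component along e1 flips sign, others stay.
a = (5, 3, -5)
a' = (-5, 3, -5)
a' = -5*e1 + 3*e2 - 5*e3


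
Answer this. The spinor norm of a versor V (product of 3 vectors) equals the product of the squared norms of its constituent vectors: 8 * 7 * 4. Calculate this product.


Spinor norm N(V) = |v1|^2 * |v2|^2 * ... * |v3|^2
= 8 * 7 * 4
Running product: 8, 56, 224
N(V) = 224


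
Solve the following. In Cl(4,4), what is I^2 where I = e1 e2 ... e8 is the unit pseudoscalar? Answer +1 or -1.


The pseudoscalar I = e1...e_n (product of all n generators) of Cl(p,q) satisfies I^2 = (-1)^(q + n(n-1)/2).
p = 4, q = 4, n = p + q = 8
n(n-1)/2 = 8 * 7 / 2 = 28
Exponent = q + n(n-1)/2 = 4 + 28 = 32
I^2 = (-1)^32 = +1


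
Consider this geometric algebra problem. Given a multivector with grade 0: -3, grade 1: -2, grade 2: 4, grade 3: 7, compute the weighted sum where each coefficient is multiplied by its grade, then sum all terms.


Grade-weighted sum = sum of grade_k * coefficient_k
0*(-3) = 0
1*(-2) = -2
2*4 = 8
3*7 = 21
Total = 0 + (-2) + 8 + 21 = 27


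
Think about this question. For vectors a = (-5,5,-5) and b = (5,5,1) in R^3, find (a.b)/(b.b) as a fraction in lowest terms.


Projection coefficient = (a . b) / (b . b)
a . b = (-5)*5 + 5*5 + (-5)*1
= -25 + 25 + (-5) = -5
b . b = 5^2 + 5^2 + 1^2
= 25 + 25 + 1 = 51
Coefficient = -5/51
In lowest terms: -5/51


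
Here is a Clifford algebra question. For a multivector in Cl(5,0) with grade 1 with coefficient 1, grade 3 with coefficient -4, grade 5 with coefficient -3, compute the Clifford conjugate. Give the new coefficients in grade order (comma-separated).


Clifford conjugate sign for grade k: (-1)^(k(k+1)/2)
Grade 1: (-1)^(1*2/2) = (-1)^1 = -1, coeff 1 -> -1
Grade 3: (-1)^(3*4/2) = (-1)^6 = 1, coeff -4 -> -4
Grade 5: (-1)^(5*6/2) = (-1)^15 = -1, coeff -3 -> 3
Conjugated coefficients: -1, -4, 3


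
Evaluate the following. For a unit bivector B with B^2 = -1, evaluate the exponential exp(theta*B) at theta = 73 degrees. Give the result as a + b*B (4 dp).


For a unit bivector B with B^2 = -1, the exponential series gives
e^(theta*B) = cos(theta) + sin(theta)*B (the GA analogue of Euler's formula).
theta = 73 degrees = 1.27409 rad
cos(73 deg) = 0.2924
sin(73 deg) = 0.9563
exp(theta*B) = 0.2924 + 0.9563*B


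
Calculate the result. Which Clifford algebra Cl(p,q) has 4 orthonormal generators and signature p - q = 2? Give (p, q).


We need p + q = 4 and p - q = 2.
Adding: 2p = 4 + 2 = 6, so p = 3.
Then q = 4 - 3 = 1.
(p, q) = (3, 1)


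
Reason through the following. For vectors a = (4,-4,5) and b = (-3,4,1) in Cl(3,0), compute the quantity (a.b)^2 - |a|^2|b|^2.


a . b = 4*(-3) + (-4)*4 + 5*1
= -12 + (-16) + 5 = -23
|a|^2 = 4^2 + (-4)^2 + 5^2 = 57
|b|^2 = (-3)^2 + 4^2 + 1^2 = 26
(a.b)^2 = (-23)^2 = 529
|a|^2 * |b|^2 = 57 * 26 = 1482
Result = 529 - 1482 = -953


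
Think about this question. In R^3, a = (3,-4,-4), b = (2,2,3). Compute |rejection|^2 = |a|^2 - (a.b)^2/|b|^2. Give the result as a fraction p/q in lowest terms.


|a|^2 = 3^2 + (-4)^2 + (-4)^2 = 41
|b|^2 = 2^2 + 2^2 + 3^2 = 17
a . b = 3*2 + (-4)*2 + (-4)*3 = -14
(a.b)^2 = (-14)^2 = 196
|rej|^2 = 41 - 196/17
= (697 - 196)/17
= 501/17
In lowest terms: 501/17


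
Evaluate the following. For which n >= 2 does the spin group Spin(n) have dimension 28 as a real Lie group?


dim Spin(n) = dim so(n) = n(n-1)/2.
Solve n(n-1)/2 = 28, i.e. n^2 - n - 56 = 0.
Discriminant = 1 + 8*28 = 225
n = (1 + sqrt(225))/2 = (1 + 15)/2 = 8


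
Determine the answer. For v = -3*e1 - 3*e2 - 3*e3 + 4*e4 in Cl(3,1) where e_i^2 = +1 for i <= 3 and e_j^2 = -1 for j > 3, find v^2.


v^2 = sum of c_i^2 * e_i^2
Positive signature terms (e_i^2 = +1): (-3)^2 + (-3)^2 + (-3)^2 = 27
Negative signature terms (e_j^2 = -1): 4^2 = 16
v^2 = 27 - 16 = 11


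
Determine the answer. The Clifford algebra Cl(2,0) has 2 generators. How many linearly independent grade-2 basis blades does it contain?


Number of grade-k basis blades in Cl(p,q) with n = p + q is C(n, k).
n = 2 + 0 = 2
C(2, 2) = 2! / (2! * 0!)
= 2 / (2 * 1)
= 1


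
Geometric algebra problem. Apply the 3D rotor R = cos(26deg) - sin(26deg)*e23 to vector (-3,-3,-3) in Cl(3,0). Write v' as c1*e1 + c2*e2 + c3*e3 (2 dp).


Rotor R = cos(26deg) - sin(26deg)*e23
Rotation angle theta = 2 * 26 = 52 degrees in the e23 plane (e2 -> e3).
The component perpendicular to the plane (e1) is invariant: v'_1 = v1 = -3.00
cos(52deg) = 0.6157, sin(52deg) = 0.7880
v'_2 = v2*cos(theta) - v3*sin(theta) = -3*0.6157 - (-3)*0.7880 = 0.52
v'_3 = v2*sin(theta) + v3*cos(theta) = -3*0.7880 + (-3)*0.6157 = -4.21
v' = -3.00*e1 + 0.52*e2 - 4.21*e3


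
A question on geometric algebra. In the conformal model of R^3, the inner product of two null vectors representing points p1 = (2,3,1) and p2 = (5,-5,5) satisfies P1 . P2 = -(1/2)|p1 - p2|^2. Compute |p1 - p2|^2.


p1 - p2 = (-3, 8, -4)
|p1 - p2|^2 = (-3)^2 + 8^2 + (-4)^2
= 9 + 64 + 16
= 89


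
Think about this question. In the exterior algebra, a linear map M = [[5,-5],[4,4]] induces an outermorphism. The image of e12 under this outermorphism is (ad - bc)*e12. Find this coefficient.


The outermorphism of a linear map f sends e1^e2 to f(e1)^f(e2).
f(e1) = 5*e1 + 4*e2
f(e2) = -5*e1 + 4*e2
f(e1) ^ f(e2) = (5*e1 + 4*e2) ^ (-5*e1 + 4*e2)
= 5*4*e12 + 4*(-5)*e21
= (20 - (-20))*e12
= 40*e12
Coefficient = 40


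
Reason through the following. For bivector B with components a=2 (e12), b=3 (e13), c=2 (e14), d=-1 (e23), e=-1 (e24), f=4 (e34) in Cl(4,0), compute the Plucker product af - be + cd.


Plucker relation: af - be + cd
a*f = 2*4 = 8
b*e = 3*(-1) = -3
c*d = 2*(-1) = -2
af - be + cd = 8 - (-3) + (-2)
= 9


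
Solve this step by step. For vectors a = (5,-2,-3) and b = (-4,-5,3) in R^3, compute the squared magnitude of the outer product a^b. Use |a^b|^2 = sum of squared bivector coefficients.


a wedge b = (a1*b2 - a2*b1)*e12 + (a1*b3 - a3*b1)*e13 + (a2*b3 - a3*b2)*e23
e12 coeff: 5*(-5) - (-2)*(-4) = -25 - 8 = -33
e13 coeff: 5*3 - (-3)*(-4) = 15 - 12 = 3
e23 coeff: (-2)*3 - (-3)*(-5) = -6 - 15 = -21
|a wedge b|^2 = (-33)^2 + 3^2 + (-21)^2
= 1089 + 9 + 441
= 1539


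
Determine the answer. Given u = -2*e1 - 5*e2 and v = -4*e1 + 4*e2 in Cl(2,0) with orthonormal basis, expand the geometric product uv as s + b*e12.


Expand: (-2*e1 - 5*e2)(-4*e1 + 4*e2)
= (-2)*(-4)*e1e1 + (-2)*4*e1e2 + (-5)*(-4)*e2e1 + (-5)*4*e2e2
Using e1^2 = e2^2 = 1, e2e1 = -e1e2:
Scalar part s = (-2)*(-4) + (-5)*4 = 8 + (-20) = -12
Bivector part b = (-2)*4 - (-5)*(-4) = -8 - 20 = -28
uv = -12 - 28*e12


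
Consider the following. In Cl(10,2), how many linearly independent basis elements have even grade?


Even subalgebra dimension = 2^(n-1)
n = 10 + 2 = 12
2^(12 - 1) = 2^11 = 2048
Verification: sum of C(12,k) for even k = 1 + 66 + 495 + 924 + 495 + 66 + 1 = 2048
Result = 2048
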